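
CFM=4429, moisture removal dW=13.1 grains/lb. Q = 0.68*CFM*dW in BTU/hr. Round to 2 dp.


Q = 0.68 * 4429 * 13.1 = 39453.53 BTU/hr

39453.53 BTU/hr


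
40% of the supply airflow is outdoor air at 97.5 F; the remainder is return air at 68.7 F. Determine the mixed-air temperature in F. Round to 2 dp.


T_mix = 0.4*97.5 + 0.6*68.7 = 80.22 F

80.22 F


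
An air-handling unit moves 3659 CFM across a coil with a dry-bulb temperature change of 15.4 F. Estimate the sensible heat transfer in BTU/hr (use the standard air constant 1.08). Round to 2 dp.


Q = 1.08 * 3659 * 15.4 = 60856.49 BTU/hr

60856.49 BTU/hr


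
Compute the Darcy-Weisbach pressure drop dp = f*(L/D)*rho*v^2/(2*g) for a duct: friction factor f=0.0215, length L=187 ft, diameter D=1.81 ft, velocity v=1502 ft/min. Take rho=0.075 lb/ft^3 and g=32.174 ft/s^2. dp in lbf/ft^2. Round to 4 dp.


v_fps = 1502/60 = 25.0333 ft/s
dp = 0.0215*(187/1.81)*0.075*25.0333^2/(2*32.174) = 1.6224 lbf/ft^2

1.6224 lbf/ft^2


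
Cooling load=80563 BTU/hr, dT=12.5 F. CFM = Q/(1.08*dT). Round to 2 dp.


CFM = 80563 / (1.08 * 12.5) = 5967.63

5967.63 CFM


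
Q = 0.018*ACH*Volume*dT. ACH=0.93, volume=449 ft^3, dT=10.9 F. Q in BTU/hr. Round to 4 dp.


Q = 0.018 * 0.93 * 449 * 10.9 = 81.9272 BTU/hr

81.9272 BTU/hr


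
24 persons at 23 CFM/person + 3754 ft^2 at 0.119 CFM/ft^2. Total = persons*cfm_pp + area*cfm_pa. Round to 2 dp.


Total = 24*23 + 3754*0.119 = 998.73 CFM

998.73 CFM


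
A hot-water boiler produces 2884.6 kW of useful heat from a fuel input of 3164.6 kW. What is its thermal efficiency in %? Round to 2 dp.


eta = (2884.6/3164.6)*100 = 91.15 %

91.15 %


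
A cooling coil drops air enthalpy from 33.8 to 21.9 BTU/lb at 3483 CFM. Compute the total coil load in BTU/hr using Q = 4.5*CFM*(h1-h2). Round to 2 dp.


Q = 4.5 * 3483 * (33.8 - 21.9) = 186514.65 BTU/hr

186514.65 BTU/hr


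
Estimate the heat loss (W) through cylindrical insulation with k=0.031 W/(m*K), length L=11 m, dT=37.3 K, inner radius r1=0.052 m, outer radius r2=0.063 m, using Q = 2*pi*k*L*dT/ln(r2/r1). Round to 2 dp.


Q = 2*pi*0.031*11*37.3/ln(0.063/0.052) = 416.47 W

416.47 W


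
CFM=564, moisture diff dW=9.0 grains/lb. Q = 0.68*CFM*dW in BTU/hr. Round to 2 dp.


Q = 0.68 * 564 * 9.0 = 3451.68 BTU/hr

3451.68 BTU/hr


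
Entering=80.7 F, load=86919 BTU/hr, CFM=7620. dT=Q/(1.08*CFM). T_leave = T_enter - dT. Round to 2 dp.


dT = 86919/(1.08*7620) = 10.5618
T_leave = 80.7 - 10.5618 = 70.14 F

70.14 F


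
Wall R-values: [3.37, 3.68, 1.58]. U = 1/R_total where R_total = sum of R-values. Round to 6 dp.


R_total = 3.37 + 3.68 + 1.58 = 8.63
U = 1/8.63 = 0.115875

0.115875


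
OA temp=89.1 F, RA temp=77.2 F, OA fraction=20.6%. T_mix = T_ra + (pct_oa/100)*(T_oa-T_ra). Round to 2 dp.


T_mix = 77.2 + (20.6/100)*(89.1-77.2) = 79.65 F

79.65 F


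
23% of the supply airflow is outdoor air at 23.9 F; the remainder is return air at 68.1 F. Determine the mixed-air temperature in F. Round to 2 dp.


T_mix = 0.23*23.9 + 0.77*68.1 = 57.93 F

57.93 F


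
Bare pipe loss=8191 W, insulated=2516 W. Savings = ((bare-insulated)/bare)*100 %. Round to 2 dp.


Savings = ((8191-2516)/8191)*100 = 69.28 %

69.28 %


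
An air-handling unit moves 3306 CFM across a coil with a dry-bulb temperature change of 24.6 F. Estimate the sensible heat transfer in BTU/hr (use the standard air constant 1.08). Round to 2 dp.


Q = 1.08 * 3306 * 24.6 = 87833.81 BTU/hr

87833.81 BTU/hr


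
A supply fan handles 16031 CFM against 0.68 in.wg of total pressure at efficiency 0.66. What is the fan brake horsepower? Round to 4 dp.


BHP = 16031 * 0.68 / (6356 * 0.66) = 2.5986 hp

2.5986 hp


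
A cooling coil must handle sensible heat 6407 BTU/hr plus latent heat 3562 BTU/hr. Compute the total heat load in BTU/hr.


Qt = 6407 + 3562 = 9969 BTU/hr

9969 BTU/hr


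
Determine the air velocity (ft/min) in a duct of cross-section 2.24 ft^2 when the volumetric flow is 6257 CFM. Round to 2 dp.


V = 6257 / 2.24 = 2793.30 ft/min

2793.30 ft/min


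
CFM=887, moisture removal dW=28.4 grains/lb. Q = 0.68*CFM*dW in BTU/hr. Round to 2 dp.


Q = 0.68 * 887 * 28.4 = 17129.74 BTU/hr

17129.74 BTU/hr


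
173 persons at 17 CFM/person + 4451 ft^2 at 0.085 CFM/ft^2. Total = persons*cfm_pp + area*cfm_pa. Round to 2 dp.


Total = 173*17 + 4451*0.085 = 3319.34 CFM

3319.34 CFM


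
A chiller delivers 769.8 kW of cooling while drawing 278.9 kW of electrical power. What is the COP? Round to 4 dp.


COP = 769.8 / 278.9 = 2.7601

2.7601


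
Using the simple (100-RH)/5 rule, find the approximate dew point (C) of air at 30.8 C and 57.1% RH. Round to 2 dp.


Td = 30.8 - (100-57.1)/5 = 22.22 C

22.22 C


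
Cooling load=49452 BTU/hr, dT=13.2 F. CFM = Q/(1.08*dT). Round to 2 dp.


CFM = 49452 / (1.08 * 13.2) = 3468.86

3468.86 CFM


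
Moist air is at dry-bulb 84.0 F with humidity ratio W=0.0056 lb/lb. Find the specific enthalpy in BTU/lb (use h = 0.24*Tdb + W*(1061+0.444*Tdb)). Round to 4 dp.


h = 0.24*84.0 + 0.0056*(1061+0.444*84.0) = 26.3105 BTU/lb

26.3105 BTU/lb


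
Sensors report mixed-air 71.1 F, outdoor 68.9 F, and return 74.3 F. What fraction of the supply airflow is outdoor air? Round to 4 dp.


frac = (71.1 - 74.3) / (68.9 - 74.3) = 0.5926

0.5926


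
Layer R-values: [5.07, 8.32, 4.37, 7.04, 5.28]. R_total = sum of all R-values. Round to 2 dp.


R_total = 5.07 + 8.32 + 4.37 + 7.04 + 5.28 = 30.08

30.08


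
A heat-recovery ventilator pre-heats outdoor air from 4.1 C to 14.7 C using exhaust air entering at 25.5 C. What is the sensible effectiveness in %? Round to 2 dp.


eff = (14.7-4.1)/(25.5-4.1)*100 = 49.53 %

49.53 %


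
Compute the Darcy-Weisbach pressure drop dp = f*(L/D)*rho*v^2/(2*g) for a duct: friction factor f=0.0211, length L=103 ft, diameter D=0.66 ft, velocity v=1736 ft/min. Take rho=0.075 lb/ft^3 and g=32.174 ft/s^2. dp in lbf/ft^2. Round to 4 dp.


v_fps = 1736/60 = 28.9333 ft/s
dp = 0.0211*(103/0.66)*0.075*28.9333^2/(2*32.174) = 3.2129 lbf/ft^2

3.2129 lbf/ft^2


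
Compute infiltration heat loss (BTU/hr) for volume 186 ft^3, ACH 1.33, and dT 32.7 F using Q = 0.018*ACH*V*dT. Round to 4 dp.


Q = 0.018 * 1.33 * 186 * 32.7 = 145.6079 BTU/hr

145.6079 BTU/hr


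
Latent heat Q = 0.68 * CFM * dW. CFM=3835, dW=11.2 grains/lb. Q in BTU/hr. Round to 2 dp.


Q = 0.68 * 3835 * 11.2 = 29207.36 BTU/hr

29207.36 BTU/hr


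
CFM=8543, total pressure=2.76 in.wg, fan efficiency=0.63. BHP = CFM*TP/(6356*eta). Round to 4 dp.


BHP = 8543 * 2.76 / (6356 * 0.63) = 5.8884 hp

5.8884 hp


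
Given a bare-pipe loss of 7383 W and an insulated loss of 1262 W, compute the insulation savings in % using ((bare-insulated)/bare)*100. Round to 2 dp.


Savings = ((7383-1262)/7383)*100 = 82.91 %

82.91 %


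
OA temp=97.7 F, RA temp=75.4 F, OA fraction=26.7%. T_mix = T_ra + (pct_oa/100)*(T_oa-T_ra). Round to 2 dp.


T_mix = 75.4 + (26.7/100)*(97.7-75.4) = 81.35 F

81.35 F


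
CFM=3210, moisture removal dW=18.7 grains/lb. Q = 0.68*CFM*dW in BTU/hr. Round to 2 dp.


Q = 0.68 * 3210 * 18.7 = 40818.36 BTU/hr

40818.36 BTU/hr


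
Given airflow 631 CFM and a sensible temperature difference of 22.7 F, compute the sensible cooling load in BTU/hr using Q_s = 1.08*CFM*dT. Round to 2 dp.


Q = 1.08 * 631 * 22.7 = 15469.60 BTU/hr

15469.60 BTU/hr


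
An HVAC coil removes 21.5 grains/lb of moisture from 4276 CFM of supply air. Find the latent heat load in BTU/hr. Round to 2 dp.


Q = 0.68 * 4276 * 21.5 = 62515.12 BTU/hr

62515.12 BTU/hr


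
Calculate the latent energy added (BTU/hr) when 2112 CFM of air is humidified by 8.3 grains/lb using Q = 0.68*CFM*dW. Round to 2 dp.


Q = 0.68 * 2112 * 8.3 = 11920.13 BTU/hr

11920.13 BTU/hr


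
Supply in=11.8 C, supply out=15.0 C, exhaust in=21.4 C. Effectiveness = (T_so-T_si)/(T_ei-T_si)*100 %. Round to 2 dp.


eff = (15.0-11.8)/(21.4-11.8)*100 = 33.33 %

33.33 %


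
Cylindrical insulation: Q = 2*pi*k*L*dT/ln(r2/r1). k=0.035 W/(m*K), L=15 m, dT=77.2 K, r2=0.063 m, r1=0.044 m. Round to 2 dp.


Q = 2*pi*0.035*15*77.2/ln(0.063/0.044) = 709.46 W

709.46 W


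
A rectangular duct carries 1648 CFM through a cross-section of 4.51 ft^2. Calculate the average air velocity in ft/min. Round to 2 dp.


V = 1648 / 4.51 = 365.41 ft/min

365.41 ft/min


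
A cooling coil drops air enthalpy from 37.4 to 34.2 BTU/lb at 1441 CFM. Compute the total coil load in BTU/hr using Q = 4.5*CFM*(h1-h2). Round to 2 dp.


Q = 4.5 * 1441 * (37.4 - 34.2) = 20750.40 BTU/hr

20750.40 BTU/hr


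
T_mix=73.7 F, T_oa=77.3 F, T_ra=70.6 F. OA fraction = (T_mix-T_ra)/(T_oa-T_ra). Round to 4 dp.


frac = (73.7 - 70.6) / (77.3 - 70.6) = 0.4627

0.4627


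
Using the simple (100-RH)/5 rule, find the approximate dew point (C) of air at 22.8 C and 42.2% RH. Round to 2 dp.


Td = 22.8 - (100-42.2)/5 = 11.24 C

11.24 C


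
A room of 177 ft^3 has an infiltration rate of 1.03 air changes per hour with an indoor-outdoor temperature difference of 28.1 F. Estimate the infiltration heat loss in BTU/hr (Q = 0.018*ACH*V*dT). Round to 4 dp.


Q = 0.018 * 1.03 * 177 * 28.1 = 92.2124 BTU/hr

92.2124 BTU/hr


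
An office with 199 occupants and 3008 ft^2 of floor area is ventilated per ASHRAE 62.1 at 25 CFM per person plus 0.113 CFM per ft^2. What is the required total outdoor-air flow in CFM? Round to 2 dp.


Total = 199*25 + 3008*0.113 = 5314.90 CFM

5314.90 CFM


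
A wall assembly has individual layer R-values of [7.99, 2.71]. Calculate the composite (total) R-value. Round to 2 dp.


R_total = 7.99 + 2.71 = 10.70

10.70


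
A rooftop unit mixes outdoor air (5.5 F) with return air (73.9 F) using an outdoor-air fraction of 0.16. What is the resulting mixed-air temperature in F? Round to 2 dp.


T_mix = 0.16*5.5 + 0.84*73.9 = 62.96 F

62.96 F


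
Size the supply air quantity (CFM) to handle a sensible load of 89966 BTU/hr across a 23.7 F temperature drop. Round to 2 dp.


CFM = 89966 / (1.08 * 23.7) = 3514.85

3514.85 CFM


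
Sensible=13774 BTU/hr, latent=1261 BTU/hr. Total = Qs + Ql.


Qt = 13774 + 1261 = 15035 BTU/hr

15035 BTU/hr


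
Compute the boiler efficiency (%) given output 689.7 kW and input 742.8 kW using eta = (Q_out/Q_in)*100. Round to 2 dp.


eta = (689.7/742.8)*100 = 92.85 %

92.85 %


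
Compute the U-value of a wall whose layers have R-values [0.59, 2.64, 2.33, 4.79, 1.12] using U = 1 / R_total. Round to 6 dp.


R_total = 0.59 + 2.64 + 2.33 + 4.79 + 1.12 = 11.47
U = 1/11.47 = 0.087184

0.087184


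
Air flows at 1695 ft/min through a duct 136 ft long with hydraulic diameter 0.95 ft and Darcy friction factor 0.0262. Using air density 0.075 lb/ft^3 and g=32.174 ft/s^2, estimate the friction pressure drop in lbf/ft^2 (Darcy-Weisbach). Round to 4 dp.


v_fps = 1695/60 = 28.25 ft/s
dp = 0.0262*(136/0.95)*0.075*28.25^2/(2*32.174) = 3.4888 lbf/ft^2

3.4888 lbf/ft^2


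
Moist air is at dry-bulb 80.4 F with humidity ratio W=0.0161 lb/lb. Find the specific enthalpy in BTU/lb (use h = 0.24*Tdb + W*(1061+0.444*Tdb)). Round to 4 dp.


h = 0.24*80.4 + 0.0161*(1061+0.444*80.4) = 36.9528 BTU/lb

36.9528 BTU/lb


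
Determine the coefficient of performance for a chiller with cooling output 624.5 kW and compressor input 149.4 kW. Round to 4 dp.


COP = 624.5 / 149.4 = 4.1801

4.1801


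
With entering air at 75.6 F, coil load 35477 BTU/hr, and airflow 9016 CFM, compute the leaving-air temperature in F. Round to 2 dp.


dT = 35477/(1.08*9016) = 3.6434
T_leave = 75.6 - 3.6434 = 71.96 F

71.96 F


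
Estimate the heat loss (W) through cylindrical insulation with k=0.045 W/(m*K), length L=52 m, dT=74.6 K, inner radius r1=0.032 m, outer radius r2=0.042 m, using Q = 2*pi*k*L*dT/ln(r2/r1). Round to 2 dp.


Q = 2*pi*0.045*52*74.6/ln(0.042/0.032) = 4033.40 W

4033.40 W


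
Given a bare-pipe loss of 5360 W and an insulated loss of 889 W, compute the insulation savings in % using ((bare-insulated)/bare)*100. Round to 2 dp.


Savings = ((5360-889)/5360)*100 = 83.41 %

83.41 %


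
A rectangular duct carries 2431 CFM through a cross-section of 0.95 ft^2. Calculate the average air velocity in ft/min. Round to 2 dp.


V = 2431 / 0.95 = 2558.95 ft/min

2558.95 ft/min


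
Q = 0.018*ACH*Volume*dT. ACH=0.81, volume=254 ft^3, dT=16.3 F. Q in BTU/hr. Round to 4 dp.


Q = 0.018 * 0.81 * 254 * 16.3 = 60.3641 BTU/hr

60.3641 BTU/hr


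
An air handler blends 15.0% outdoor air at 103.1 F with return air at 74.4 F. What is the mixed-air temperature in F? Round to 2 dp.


T_mix = 74.4 + (15.0/100)*(103.1-74.4) = 78.71 F

78.71 F


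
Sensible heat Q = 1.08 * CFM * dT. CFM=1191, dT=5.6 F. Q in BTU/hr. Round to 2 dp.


Q = 1.08 * 1191 * 5.6 = 7203.17 BTU/hr

7203.17 BTU/hr


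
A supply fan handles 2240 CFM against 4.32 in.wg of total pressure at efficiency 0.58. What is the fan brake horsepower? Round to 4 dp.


BHP = 2240 * 4.32 / (6356 * 0.58) = 2.6249 hp

2.6249 hp


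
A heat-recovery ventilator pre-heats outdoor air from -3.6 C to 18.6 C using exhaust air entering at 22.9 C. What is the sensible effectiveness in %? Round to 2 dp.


eff = (18.6-(-3.6))/(22.9-(-3.6))*100 = 83.77 %

83.77 %


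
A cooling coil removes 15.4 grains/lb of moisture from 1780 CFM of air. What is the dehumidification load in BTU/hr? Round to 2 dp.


Q = 0.68 * 1780 * 15.4 = 18640.16 BTU/hr

18640.16 BTU/hr


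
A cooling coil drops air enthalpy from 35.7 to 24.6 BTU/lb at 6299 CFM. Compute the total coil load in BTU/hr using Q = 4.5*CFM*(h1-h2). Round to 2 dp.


Q = 4.5 * 6299 * (35.7 - 24.6) = 314635.05 BTU/hr

314635.05 BTU/hr


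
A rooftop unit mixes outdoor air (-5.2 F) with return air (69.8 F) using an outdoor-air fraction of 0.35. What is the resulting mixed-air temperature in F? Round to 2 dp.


T_mix = 0.35*(-5.2) + 0.65*69.8 = 43.55 F

43.55 F


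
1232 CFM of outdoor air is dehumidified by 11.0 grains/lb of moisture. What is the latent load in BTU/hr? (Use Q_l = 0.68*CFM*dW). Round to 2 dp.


Q = 0.68 * 1232 * 11.0 = 9215.36 BTU/hr

9215.36 BTU/hr


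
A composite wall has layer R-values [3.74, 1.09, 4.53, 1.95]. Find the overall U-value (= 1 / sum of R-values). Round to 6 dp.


R_total = 3.74 + 1.09 + 4.53 + 1.95 = 11.31
U = 1/11.31 = 0.088417

0.088417


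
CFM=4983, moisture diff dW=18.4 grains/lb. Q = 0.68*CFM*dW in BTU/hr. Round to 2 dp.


Q = 0.68 * 4983 * 18.4 = 62347.30 BTU/hr

62347.30 BTU/hr


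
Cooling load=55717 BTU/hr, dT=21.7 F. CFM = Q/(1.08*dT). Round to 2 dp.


CFM = 55717 / (1.08 * 21.7) = 2377.41

2377.41 CFM


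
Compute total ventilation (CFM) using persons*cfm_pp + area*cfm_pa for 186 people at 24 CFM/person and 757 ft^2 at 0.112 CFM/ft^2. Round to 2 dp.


Total = 186*24 + 757*0.112 = 4548.78 CFM

4548.78 CFM


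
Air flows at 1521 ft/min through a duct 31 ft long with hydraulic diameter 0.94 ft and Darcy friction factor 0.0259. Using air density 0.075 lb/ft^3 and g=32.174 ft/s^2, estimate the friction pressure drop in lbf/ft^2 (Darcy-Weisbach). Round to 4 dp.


v_fps = 1521/60 = 25.35 ft/s
dp = 0.0259*(31/0.94)*0.075*25.35^2/(2*32.174) = 0.6398 lbf/ft^2

0.6398 lbf/ft^2


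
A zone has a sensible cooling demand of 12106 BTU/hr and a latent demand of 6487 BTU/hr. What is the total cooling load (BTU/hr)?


Qt = 12106 + 6487 = 18593 BTU/hr

18593 BTU/hr


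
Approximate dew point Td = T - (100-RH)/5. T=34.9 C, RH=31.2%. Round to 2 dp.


Td = 34.9 - (100-31.2)/5 = 21.14 C

21.14 C


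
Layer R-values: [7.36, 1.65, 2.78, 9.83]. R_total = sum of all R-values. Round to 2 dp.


R_total = 7.36 + 1.65 + 2.78 + 9.83 = 21.62

21.62


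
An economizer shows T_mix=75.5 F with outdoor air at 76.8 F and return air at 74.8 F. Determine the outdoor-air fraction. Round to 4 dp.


frac = (75.5 - 74.8) / (76.8 - 74.8) = 0.3500

0.3500


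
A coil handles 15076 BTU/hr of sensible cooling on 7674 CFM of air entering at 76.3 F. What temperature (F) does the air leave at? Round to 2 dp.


dT = 15076/(1.08*7674) = 1.8190
T_leave = 76.3 - 1.8190 = 74.48 F

74.48 F


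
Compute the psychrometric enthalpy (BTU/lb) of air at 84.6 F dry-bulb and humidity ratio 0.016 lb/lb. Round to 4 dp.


h = 0.24*84.6 + 0.016*(1061+0.444*84.6) = 37.8810 BTU/lb

37.8810 BTU/lb


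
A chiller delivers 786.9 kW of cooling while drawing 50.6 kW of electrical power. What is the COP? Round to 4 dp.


COP = 786.9 / 50.6 = 15.5514

15.5514


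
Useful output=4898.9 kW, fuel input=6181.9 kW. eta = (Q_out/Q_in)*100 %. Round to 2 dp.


eta = (4898.9/6181.9)*100 = 79.25 %

79.25 %


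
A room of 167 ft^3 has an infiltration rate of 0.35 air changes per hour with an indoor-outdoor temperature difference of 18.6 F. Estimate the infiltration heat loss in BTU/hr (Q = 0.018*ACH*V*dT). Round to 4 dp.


Q = 0.018 * 0.35 * 167 * 18.6 = 19.5691 BTU/hr

19.5691 BTU/hr


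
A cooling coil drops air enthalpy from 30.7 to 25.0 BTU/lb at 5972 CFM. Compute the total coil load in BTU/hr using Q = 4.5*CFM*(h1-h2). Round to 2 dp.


Q = 4.5 * 5972 * (30.7 - 25.0) = 153181.80 BTU/hr

153181.80 BTU/hr


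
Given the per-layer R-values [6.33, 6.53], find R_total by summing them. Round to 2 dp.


R_total = 6.33 + 6.53 = 12.86

12.86


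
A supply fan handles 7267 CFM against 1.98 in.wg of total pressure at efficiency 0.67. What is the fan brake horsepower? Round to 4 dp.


BHP = 7267 * 1.98 / (6356 * 0.67) = 3.3788 hp

3.3788 hp


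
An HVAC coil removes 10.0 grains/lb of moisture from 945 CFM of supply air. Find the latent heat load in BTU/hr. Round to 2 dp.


Q = 0.68 * 945 * 10.0 = 6426.00 BTU/hr

6426.00 BTU/hr


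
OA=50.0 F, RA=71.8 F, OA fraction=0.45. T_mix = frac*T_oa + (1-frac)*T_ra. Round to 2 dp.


T_mix = 0.45*50.0 + 0.55*71.8 = 61.99 F

61.99 F


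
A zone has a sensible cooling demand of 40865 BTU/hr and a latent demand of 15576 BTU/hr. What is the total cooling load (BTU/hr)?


Qt = 40865 + 15576 = 56441 BTU/hr

56441 BTU/hr


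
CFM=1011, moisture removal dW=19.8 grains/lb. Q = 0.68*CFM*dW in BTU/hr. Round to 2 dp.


Q = 0.68 * 1011 * 19.8 = 13612.10 BTU/hr

13612.10 BTU/hr


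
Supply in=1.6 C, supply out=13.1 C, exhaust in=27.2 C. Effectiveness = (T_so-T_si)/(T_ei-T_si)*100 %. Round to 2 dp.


eff = (13.1-1.6)/(27.2-1.6)*100 = 44.92 %

44.92 %


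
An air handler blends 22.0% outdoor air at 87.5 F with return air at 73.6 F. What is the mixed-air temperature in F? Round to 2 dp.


T_mix = 73.6 + (22.0/100)*(87.5-73.6) = 76.66 F

76.66 F


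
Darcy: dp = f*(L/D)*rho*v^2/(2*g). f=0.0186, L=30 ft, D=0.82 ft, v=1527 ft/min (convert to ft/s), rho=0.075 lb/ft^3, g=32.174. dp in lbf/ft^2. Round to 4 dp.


v_fps = 1527/60 = 25.45 ft/s
dp = 0.0186*(30/0.82)*0.075*25.45^2/(2*32.174) = 0.5137 lbf/ft^2

0.5137 lbf/ft^2


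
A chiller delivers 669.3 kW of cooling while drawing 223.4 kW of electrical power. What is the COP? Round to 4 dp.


COP = 669.3 / 223.4 = 2.9960

2.9960


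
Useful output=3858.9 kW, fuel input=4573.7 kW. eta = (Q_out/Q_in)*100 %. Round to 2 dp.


eta = (3858.9/4573.7)*100 = 84.37 %

84.37 %


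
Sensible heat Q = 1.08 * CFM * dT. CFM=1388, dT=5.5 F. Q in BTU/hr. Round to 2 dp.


Q = 1.08 * 1388 * 5.5 = 8244.72 BTU/hr

8244.72 BTU/hr


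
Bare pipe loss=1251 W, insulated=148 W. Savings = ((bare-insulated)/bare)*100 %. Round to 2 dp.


Savings = ((1251-148)/1251)*100 = 88.17 %

88.17 %


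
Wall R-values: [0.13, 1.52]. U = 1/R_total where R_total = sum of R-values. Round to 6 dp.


R_total = 0.13 + 1.52 = 1.65
U = 1/1.65 = 0.606061

0.606061


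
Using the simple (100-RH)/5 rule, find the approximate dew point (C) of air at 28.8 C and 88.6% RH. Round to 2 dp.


Td = 28.8 - (100-88.6)/5 = 26.52 C

26.52 C


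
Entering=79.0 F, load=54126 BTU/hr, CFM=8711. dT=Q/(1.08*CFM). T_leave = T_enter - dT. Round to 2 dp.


dT = 54126/(1.08*8711) = 5.7533
T_leave = 79.0 - 5.7533 = 73.25 F

73.25 F


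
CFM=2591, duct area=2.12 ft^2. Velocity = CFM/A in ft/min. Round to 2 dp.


V = 2591 / 2.12 = 1222.17 ft/min

1222.17 ft/min


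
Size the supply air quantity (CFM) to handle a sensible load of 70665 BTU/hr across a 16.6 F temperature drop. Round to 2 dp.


CFM = 70665 / (1.08 * 16.6) = 3941.60

3941.60 CFM


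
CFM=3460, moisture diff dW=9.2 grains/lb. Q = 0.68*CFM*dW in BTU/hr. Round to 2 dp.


Q = 0.68 * 3460 * 9.2 = 21645.76 BTU/hr

21645.76 BTU/hr


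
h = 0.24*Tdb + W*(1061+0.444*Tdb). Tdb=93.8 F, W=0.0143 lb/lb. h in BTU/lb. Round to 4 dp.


h = 0.24*93.8 + 0.0143*(1061+0.444*93.8) = 38.2799 BTU/lb

38.2799 BTU/lb


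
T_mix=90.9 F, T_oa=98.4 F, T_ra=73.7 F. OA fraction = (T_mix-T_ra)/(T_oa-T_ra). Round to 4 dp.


frac = (90.9 - 73.7) / (98.4 - 73.7) = 0.6964

0.6964


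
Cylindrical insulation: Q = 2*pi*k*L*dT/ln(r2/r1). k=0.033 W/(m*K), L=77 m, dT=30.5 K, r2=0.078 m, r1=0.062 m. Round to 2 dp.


Q = 2*pi*0.033*77*30.5/ln(0.078/0.062) = 2121.10 W

2121.10 W


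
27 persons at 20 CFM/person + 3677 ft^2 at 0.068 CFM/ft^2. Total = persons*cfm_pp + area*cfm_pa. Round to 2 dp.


Total = 27*20 + 3677*0.068 = 790.04 CFM

790.04 CFM


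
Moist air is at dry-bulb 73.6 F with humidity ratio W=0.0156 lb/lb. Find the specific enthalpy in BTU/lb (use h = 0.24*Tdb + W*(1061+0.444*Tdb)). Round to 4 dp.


h = 0.24*73.6 + 0.0156*(1061+0.444*73.6) = 34.7254 BTU/lb

34.7254 BTU/lb


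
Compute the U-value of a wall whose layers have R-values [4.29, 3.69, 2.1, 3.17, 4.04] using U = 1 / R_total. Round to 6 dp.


R_total = 4.29 + 3.69 + 2.1 + 3.17 + 4.04 = 17.29
U = 1/17.29 = 0.057837

0.057837


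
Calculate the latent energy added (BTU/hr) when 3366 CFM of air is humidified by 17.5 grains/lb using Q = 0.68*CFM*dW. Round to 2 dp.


Q = 0.68 * 3366 * 17.5 = 40055.40 BTU/hr

40055.40 BTU/hr


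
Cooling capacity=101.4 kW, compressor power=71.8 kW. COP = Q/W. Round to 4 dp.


COP = 101.4 / 71.8 = 1.4123

1.4123


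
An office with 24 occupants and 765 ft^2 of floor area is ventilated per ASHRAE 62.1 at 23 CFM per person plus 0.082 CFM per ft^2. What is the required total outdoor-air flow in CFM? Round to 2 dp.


Total = 24*23 + 765*0.082 = 614.73 CFM

614.73 CFM


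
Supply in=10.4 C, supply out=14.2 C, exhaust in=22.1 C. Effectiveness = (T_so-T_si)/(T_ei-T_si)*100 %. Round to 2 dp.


eff = (14.2-10.4)/(22.1-10.4)*100 = 32.48 %

32.48 %


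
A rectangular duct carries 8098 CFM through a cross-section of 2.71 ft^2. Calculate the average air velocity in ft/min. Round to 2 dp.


V = 8098 / 2.71 = 2988.19 ft/min

2988.19 ft/min


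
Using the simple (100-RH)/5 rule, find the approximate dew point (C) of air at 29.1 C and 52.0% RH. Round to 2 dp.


Td = 29.1 - (100-52.0)/5 = 19.50 C

19.50 C


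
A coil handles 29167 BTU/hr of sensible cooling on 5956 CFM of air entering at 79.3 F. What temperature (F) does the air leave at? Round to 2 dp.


dT = 29167/(1.08*5956) = 4.5343
T_leave = 79.3 - 4.5343 = 74.77 F

74.77 F


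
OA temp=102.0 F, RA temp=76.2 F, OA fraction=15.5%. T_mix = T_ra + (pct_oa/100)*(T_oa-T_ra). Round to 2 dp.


T_mix = 76.2 + (15.5/100)*(102.0-76.2) = 80.20 F

80.20 F


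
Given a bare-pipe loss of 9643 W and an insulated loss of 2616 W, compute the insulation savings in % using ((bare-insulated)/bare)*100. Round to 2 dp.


Savings = ((9643-2616)/9643)*100 = 72.87 %

72.87 %


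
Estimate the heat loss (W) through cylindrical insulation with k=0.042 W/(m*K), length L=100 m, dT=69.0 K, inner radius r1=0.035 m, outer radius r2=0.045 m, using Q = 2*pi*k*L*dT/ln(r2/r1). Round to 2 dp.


Q = 2*pi*0.042*100*69.0/ln(0.045/0.035) = 7245.37 W

7245.37 W


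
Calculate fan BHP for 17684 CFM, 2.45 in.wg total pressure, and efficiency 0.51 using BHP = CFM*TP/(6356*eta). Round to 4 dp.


BHP = 17684 * 2.45 / (6356 * 0.51) = 13.3657 hp

13.3657 hp


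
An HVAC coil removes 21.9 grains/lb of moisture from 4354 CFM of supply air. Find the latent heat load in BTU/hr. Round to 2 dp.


Q = 0.68 * 4354 * 21.9 = 64839.77 BTU/hr

64839.77 BTU/hr


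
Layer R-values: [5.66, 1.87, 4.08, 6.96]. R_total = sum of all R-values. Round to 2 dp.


R_total = 5.66 + 1.87 + 4.08 + 6.96 = 18.57

18.57


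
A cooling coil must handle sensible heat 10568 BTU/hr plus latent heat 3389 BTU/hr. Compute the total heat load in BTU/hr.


Qt = 10568 + 3389 = 13957 BTU/hr

13957 BTU/hr


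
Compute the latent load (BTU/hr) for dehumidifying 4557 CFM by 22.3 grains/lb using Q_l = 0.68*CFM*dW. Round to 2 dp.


Q = 0.68 * 4557 * 22.3 = 69102.35 BTU/hr

69102.35 BTU/hr


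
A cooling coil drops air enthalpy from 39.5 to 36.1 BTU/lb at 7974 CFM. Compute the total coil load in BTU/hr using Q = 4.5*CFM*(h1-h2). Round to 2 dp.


Q = 4.5 * 7974 * (39.5 - 36.1) = 122002.20 BTU/hr

122002.20 BTU/hr


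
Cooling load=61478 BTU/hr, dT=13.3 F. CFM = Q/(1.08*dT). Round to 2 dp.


CFM = 61478 / (1.08 * 13.3) = 4280.01

4280.01 CFM


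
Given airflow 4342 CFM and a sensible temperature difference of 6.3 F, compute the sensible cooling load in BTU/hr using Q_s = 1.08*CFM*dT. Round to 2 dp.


Q = 1.08 * 4342 * 6.3 = 29542.97 BTU/hr

29542.97 BTU/hr


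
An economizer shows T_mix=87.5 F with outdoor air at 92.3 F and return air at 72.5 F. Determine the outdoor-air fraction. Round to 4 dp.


frac = (87.5 - 72.5) / (92.3 - 72.5) = 0.7576

0.7576


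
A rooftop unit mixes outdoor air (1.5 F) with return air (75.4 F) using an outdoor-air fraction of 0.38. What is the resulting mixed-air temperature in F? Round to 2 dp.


T_mix = 0.38*1.5 + 0.62*75.4 = 47.32 F

47.32 F


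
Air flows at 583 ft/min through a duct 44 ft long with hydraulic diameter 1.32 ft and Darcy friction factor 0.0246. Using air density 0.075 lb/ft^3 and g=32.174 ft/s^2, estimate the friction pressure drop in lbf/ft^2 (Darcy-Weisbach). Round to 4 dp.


v_fps = 583/60 = 9.7167 ft/s
dp = 0.0246*(44/1.32)*0.075*9.7167^2/(2*32.174) = 0.0902 lbf/ft^2

0.0902 lbf/ft^2


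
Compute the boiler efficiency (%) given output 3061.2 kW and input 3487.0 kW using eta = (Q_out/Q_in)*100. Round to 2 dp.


eta = (3061.2/3487.0)*100 = 87.79 %

87.79 %


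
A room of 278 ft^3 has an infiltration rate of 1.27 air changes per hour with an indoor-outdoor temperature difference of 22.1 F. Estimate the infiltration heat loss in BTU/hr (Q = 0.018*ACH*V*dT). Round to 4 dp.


Q = 0.018 * 1.27 * 278 * 22.1 = 140.4473 BTU/hr

140.4473 BTU/hr


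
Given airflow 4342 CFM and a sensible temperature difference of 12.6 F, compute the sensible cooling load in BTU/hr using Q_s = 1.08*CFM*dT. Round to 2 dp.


Q = 1.08 * 4342 * 12.6 = 59085.94 BTU/hr

59085.94 BTU/hr


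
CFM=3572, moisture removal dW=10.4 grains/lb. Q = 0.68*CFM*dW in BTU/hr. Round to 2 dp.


Q = 0.68 * 3572 * 10.4 = 25261.18 BTU/hr

25261.18 BTU/hr


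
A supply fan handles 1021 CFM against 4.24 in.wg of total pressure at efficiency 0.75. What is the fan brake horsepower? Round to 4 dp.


BHP = 1021 * 4.24 / (6356 * 0.75) = 0.9081 hp

0.9081 hp


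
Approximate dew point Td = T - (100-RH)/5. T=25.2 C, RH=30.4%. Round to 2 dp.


Td = 25.2 - (100-30.4)/5 = 11.28 C

11.28 C


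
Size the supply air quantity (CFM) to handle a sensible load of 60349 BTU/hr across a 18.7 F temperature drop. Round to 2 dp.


CFM = 60349 / (1.08 * 18.7) = 2988.17

2988.17 CFM


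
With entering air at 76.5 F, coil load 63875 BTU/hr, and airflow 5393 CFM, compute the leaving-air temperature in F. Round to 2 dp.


dT = 63875/(1.08*5393) = 10.9667
T_leave = 76.5 - 10.9667 = 65.53 F

65.53 F


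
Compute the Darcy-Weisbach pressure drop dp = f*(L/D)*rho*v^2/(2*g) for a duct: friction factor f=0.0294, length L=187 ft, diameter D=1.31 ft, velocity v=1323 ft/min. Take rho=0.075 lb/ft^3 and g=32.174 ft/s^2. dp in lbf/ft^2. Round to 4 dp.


v_fps = 1323/60 = 22.05 ft/s
dp = 0.0294*(187/1.31)*0.075*22.05^2/(2*32.174) = 2.3783 lbf/ft^2

2.3783 lbf/ft^2


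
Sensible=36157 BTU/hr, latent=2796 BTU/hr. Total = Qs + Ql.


Qt = 36157 + 2796 = 38953 BTU/hr

38953 BTU/hr


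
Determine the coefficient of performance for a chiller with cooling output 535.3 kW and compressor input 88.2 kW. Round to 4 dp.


COP = 535.3 / 88.2 = 6.0692

6.0692


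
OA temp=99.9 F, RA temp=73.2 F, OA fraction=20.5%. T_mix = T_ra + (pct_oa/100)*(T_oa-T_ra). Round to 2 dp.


T_mix = 73.2 + (20.5/100)*(99.9-73.2) = 78.67 F

78.67 F


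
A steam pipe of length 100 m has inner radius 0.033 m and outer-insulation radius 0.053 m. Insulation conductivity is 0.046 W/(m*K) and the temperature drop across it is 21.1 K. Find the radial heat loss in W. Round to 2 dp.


Q = 2*pi*0.046*100*21.1/ln(0.053/0.033) = 1287.18 W

1287.18 W


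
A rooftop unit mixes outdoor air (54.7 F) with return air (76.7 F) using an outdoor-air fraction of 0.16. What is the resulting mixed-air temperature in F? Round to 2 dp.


T_mix = 0.16*54.7 + 0.84*76.7 = 73.18 F

73.18 F


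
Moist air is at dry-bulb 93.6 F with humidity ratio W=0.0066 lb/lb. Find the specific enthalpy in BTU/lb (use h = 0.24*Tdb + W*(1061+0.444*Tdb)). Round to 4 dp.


h = 0.24*93.6 + 0.0066*(1061+0.444*93.6) = 29.7409 BTU/lb

29.7409 BTU/lb


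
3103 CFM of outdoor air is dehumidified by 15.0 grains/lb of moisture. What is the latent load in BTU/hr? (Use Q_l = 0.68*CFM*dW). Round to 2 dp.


Q = 0.68 * 3103 * 15.0 = 31650.60 BTU/hr

31650.60 BTU/hr


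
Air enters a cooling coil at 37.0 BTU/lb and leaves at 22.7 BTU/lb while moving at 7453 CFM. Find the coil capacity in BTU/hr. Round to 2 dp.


Q = 4.5 * 7453 * (37.0 - 22.7) = 479600.55 BTU/hr

479600.55 BTU/hr


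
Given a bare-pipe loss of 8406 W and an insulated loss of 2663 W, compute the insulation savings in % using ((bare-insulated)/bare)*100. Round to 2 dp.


Savings = ((8406-2663)/8406)*100 = 68.32 %

68.32 %


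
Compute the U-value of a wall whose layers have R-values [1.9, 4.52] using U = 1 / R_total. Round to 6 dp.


R_total = 1.9 + 4.52 = 6.42
U = 1/6.42 = 0.155763

0.155763


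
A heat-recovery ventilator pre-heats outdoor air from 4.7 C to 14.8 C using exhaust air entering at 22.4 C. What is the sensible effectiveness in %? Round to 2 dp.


eff = (14.8-4.7)/(22.4-4.7)*100 = 57.06 %

57.06 %


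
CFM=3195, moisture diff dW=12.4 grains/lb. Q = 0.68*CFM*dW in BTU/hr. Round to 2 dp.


Q = 0.68 * 3195 * 12.4 = 26940.24 BTU/hr

26940.24 BTU/hr


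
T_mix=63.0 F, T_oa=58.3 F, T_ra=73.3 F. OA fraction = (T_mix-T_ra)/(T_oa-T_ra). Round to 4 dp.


frac = (63.0 - 73.3) / (58.3 - 73.3) = 0.6867

0.6867


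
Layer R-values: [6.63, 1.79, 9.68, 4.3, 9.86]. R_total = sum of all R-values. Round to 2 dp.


R_total = 6.63 + 1.79 + 9.68 + 4.3 + 9.86 = 32.26

32.26


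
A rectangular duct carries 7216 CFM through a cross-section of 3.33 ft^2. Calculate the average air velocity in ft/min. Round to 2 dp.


V = 7216 / 3.33 = 2166.97 ft/min

2166.97 ft/min


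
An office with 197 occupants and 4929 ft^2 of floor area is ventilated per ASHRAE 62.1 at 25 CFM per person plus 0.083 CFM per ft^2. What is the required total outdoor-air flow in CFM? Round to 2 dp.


Total = 197*25 + 4929*0.083 = 5334.11 CFM

5334.11 CFM


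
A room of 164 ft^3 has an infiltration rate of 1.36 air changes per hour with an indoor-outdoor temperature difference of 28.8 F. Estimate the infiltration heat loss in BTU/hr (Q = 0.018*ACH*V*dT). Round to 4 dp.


Q = 0.018 * 1.36 * 164 * 28.8 = 115.6239 BTU/hr

115.6239 BTU/hr


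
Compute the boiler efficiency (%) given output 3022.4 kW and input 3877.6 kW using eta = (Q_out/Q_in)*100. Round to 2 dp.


eta = (3022.4/3877.6)*100 = 77.95 %

77.95 %


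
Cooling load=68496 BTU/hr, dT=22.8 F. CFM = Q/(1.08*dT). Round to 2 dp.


CFM = 68496 / (1.08 * 22.8) = 2781.68

2781.68 CFM


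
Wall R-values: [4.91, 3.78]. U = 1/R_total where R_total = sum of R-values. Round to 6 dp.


R_total = 4.91 + 3.78 = 8.69
U = 1/8.69 = 0.115075

0.115075


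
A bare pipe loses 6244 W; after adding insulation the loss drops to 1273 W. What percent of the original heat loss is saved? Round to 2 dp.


Savings = ((6244-1273)/6244)*100 = 79.61 %

79.61 %


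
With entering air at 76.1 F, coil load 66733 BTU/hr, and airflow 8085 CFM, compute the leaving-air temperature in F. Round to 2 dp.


dT = 66733/(1.08*8085) = 7.6425
T_leave = 76.1 - 7.6425 = 68.46 F

68.46 F


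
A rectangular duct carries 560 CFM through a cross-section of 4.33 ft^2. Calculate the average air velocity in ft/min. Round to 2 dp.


V = 560 / 4.33 = 129.33 ft/min

129.33 ft/min


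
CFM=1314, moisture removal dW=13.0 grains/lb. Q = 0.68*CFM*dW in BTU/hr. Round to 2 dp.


Q = 0.68 * 1314 * 13.0 = 11615.76 BTU/hr

11615.76 BTU/hr


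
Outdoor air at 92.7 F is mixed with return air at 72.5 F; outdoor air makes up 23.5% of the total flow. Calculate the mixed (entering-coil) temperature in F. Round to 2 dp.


T_mix = 72.5 + (23.5/100)*(92.7-72.5) = 77.25 F

77.25 F


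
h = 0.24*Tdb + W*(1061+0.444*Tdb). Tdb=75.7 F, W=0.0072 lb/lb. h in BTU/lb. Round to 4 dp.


h = 0.24*75.7 + 0.0072*(1061+0.444*75.7) = 26.0492 BTU/lb

26.0492 BTU/lb


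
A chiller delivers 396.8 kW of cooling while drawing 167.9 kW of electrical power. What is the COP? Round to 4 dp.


COP = 396.8 / 167.9 = 2.3633

2.3633


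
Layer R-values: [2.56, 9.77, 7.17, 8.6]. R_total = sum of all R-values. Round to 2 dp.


R_total = 2.56 + 9.77 + 7.17 + 8.6 = 28.10

28.10


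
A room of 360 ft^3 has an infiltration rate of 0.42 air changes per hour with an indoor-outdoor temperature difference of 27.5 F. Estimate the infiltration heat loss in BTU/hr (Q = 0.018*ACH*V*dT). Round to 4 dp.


Q = 0.018 * 0.42 * 360 * 27.5 = 74.8440 BTU/hr

74.8440 BTU/hr


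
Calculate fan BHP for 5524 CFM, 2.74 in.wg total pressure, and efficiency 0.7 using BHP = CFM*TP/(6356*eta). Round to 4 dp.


BHP = 5524 * 2.74 / (6356 * 0.7) = 3.4019 hp

3.4019 hp


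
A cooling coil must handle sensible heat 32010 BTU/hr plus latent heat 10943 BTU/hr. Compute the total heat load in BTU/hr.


Qt = 32010 + 10943 = 42953 BTU/hr

42953 BTU/hr


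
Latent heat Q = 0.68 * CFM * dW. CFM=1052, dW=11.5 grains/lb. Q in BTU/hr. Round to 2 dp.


Q = 0.68 * 1052 * 11.5 = 8226.64 BTU/hr

8226.64 BTU/hr


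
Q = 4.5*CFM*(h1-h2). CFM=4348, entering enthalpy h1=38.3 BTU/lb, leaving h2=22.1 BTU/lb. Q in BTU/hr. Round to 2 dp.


Q = 4.5 * 4348 * (38.3 - 22.1) = 316969.20 BTU/hr

316969.20 BTU/hr


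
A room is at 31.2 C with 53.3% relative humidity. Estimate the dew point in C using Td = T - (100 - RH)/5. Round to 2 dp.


Td = 31.2 - (100-53.3)/5 = 21.86 C

21.86 C


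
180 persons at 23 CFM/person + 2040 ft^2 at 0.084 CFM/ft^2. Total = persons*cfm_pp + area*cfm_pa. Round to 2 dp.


Total = 180*23 + 2040*0.084 = 4311.36 CFM

4311.36 CFM


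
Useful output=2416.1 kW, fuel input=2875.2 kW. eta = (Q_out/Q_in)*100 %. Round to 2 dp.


eta = (2416.1/2875.2)*100 = 84.03 %

84.03 %


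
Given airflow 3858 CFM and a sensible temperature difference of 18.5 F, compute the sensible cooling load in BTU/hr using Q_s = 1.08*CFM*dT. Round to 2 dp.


Q = 1.08 * 3858 * 18.5 = 77082.84 BTU/hr

77082.84 BTU/hr


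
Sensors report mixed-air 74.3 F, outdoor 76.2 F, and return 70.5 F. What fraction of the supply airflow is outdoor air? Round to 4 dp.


frac = (74.3 - 70.5) / (76.2 - 70.5) = 0.6667

0.6667


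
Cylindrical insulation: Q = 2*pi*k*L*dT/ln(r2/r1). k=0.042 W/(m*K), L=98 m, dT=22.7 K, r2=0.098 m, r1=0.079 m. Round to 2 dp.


Q = 2*pi*0.042*98*22.7/ln(0.098/0.079) = 2723.92 W

2723.92 W


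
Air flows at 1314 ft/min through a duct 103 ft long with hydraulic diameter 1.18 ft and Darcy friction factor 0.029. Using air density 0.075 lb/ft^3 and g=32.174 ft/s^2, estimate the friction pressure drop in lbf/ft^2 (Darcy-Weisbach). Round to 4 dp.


v_fps = 1314/60 = 21.9 ft/s
dp = 0.029*(103/1.18)*0.075*21.9^2/(2*32.174) = 1.4150 lbf/ft^2

1.4150 lbf/ft^2


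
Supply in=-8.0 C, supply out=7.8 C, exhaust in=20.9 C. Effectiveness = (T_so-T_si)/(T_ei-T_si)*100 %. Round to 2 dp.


eff = (7.8-(-8.0))/(20.9-(-8.0))*100 = 54.67 %

54.67 %


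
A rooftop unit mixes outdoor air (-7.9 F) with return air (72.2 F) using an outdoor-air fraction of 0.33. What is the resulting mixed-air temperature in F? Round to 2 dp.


T_mix = 0.33*(-7.9) + 0.67*72.2 = 45.77 F

45.77 F


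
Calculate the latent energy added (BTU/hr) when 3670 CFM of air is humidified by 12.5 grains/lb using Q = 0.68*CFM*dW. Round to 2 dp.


Q = 0.68 * 3670 * 12.5 = 31195.00 BTU/hr

31195.00 BTU/hr


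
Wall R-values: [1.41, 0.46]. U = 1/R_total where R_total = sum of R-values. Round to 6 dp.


R_total = 1.41 + 0.46 = 1.87
U = 1/1.87 = 0.534759

0.534759


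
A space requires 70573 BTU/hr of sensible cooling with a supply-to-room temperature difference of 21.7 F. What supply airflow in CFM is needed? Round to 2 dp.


CFM = 70573 / (1.08 * 21.7) = 3011.31

3011.31 CFM


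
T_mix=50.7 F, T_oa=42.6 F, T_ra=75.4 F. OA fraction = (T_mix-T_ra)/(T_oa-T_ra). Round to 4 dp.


frac = (50.7 - 75.4) / (42.6 - 75.4) = 0.7530

0.7530


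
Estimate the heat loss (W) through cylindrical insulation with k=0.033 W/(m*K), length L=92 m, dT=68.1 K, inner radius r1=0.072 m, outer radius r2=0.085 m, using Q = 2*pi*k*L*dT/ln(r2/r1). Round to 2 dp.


Q = 2*pi*0.033*92*68.1/ln(0.085/0.072) = 7826.36 W

7826.36 W


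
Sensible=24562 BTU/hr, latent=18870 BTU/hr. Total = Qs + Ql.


Qt = 24562 + 18870 = 43432 BTU/hr

43432 BTU/hr


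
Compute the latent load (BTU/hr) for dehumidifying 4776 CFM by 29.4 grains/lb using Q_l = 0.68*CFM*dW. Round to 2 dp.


Q = 0.68 * 4776 * 29.4 = 95481.79 BTU/hr

95481.79 BTU/hr


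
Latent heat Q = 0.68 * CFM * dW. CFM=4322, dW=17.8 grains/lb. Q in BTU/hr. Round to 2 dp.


Q = 0.68 * 4322 * 17.8 = 52313.49 BTU/hr

52313.49 BTU/hr


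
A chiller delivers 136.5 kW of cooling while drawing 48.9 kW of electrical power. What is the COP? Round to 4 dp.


COP = 136.5 / 48.9 = 2.7914

2.7914


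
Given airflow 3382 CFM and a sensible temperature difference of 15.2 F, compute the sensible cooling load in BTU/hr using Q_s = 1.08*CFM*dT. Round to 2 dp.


Q = 1.08 * 3382 * 15.2 = 55518.91 BTU/hr

55518.91 BTU/hr


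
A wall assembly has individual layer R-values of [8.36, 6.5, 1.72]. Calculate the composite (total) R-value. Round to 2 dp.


R_total = 8.36 + 6.5 + 1.72 = 16.58

16.58


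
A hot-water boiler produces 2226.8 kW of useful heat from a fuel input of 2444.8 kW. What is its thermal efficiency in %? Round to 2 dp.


eta = (2226.8/2444.8)*100 = 91.08 %

91.08 %


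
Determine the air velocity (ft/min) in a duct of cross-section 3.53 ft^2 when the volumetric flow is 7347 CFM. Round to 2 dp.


V = 7347 / 3.53 = 2081.30 ft/min

2081.30 ft/min


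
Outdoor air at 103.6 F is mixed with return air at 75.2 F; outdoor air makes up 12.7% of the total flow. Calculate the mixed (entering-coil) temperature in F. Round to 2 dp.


T_mix = 75.2 + (12.7/100)*(103.6-75.2) = 78.81 F

78.81 F


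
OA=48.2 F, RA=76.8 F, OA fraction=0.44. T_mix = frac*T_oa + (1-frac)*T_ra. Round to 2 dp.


T_mix = 0.44*48.2 + 0.56*76.8 = 64.22 F

64.22 F


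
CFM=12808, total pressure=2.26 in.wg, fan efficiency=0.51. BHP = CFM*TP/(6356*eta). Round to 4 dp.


BHP = 12808 * 2.26 / (6356 * 0.51) = 8.9297 hp

8.9297 hp
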